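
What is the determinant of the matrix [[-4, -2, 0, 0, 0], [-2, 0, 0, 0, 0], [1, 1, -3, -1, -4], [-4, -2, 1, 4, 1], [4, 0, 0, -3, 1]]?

32

The matrix is block lower-triangular with a 2×2 block and a 3×3 block on the diagonal, so its determinant equals the product of the determinants of the diagonal blocks.
det of the 2×2 block = -4
det of the 3×3 block = -8
det = (-4)·(-8) = 32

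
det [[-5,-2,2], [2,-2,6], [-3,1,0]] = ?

Expand along column 3:
  + 2 · |2 -2; -3 1| = 2·(2 − 6) = -8
  − 6 · |-5 -2; -3 1| = −6·(-5 − 6) = 66
Sum: (-8) + (66) = 58

58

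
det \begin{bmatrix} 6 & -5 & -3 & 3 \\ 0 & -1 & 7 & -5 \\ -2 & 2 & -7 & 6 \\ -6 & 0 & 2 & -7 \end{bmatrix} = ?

Expand along row 2 (it has 1 zero):
  + (-1) · M_22   where M_22 = det([6 -3 3; -2 -7 6; -6 2 -7]) = 234
  − (7) · M_23   where M_23 = det([6 -5 3; -2 2 6; -6 0 -7]) = 202
  + (-5) · M_24   where M_24 = det([6 -5 -3; -2 2 -7; -6 0 2]) = -242
det = (+1)·(-1)·(234) + (-1)·(7)·(202) + (+1)·(-5)·(-242) = -438

-438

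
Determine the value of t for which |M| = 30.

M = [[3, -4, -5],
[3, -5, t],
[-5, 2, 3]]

t = -4

Expanding along the row containing t, det(M) is linear in t: det(M) = (14)·t + (86).
Set (14)·t + (86) = 30  ⇒  (14)·t = -56  ⇒  t = -4.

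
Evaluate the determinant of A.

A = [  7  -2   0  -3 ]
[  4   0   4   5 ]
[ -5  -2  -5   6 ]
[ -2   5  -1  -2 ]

Expand along row 1 (it has 1 zero):
  + (7) · M_11   where M_11 = det([0 4 5; -2 -5 6; 5 -1 -2]) = 239
  − (-2) · M_12   where M_12 = det([4 4 5; -5 -5 6; -2 -1 -2]) = -49
  − (-3) · M_14   where M_14 = det([4 0 4; -5 -2 -5; -2 5 -1]) = -8
det = (+1)·(7)·(239) + (-1)·(-2)·(-49) + (-1)·(-3)·(-8) = 1551

1551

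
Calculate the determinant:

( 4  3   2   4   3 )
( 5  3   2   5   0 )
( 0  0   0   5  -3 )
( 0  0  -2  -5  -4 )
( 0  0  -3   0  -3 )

The matrix is block upper-triangular with a 2×2 block and a 3×3 block on the diagonal, so its determinant equals the product of the determinants of the diagonal blocks.
det of the 2×2 block = -3
det of the 3×3 block = 75
det = (-3)·(75) = -225

-225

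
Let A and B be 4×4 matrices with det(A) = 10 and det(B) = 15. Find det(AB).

det(AB) = det(A)·det(B) = (10)·(15) = 150

150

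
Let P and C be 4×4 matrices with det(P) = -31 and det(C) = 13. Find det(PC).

det(PC) = det(P)·det(C) = (-31)·(13) = -403

-403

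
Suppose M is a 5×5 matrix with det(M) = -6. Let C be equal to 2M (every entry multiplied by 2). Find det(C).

The determinant is -192.

For a 5×5 matrix, det(2M) = 2^5·det(M) = 32·det(M).
det(C) = (32)·(-6) = -192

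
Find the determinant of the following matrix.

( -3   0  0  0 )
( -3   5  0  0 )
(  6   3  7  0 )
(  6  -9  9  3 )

The matrix is lower triangular, so the determinant is the product of the diagonal entries:
det = (-3) · (5) · (7) · (3) = -315

-315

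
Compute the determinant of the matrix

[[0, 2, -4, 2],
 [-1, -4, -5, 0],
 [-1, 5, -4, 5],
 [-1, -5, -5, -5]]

-168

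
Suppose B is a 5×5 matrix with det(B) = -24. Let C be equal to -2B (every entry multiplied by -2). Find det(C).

For a 5×5 matrix, det(-2B) = (-2)^5·det(B) = -32·det(B).
det(C) = (-32)·(-24) = 768

768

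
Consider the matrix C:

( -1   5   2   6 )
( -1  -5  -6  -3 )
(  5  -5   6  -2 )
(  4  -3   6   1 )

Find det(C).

Expand along row 1:
  + (-1) · M_11   where M_11 = det([-5 -6 -3; -5 6 -2; -3 6 1]) = -120
  − (5) · M_12   where M_12 = det([-1 -6 -3; 5 6 -2; 4 6 1]) = 42
  + (2) · M_13   where M_13 = det([-1 -5 -3; 5 -5 -2; 4 -3 1]) = 61
  − (6) · M_14   where M_14 = det([-1 -5 -6; 5 -5 6; 4 -3 6]) = 12
det = (+1)·(-1)·(-120) + (-1)·(5)·(42) + (+1)·(2)·(61) + (-1)·(6)·(12) = -40

-40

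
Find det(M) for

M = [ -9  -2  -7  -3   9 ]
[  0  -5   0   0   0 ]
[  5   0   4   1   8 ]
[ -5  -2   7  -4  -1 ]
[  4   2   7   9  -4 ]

55075

Expand along row 2 (it has 4 zeros):
  + (-5) · M_22   where M_22 = det([-9 -7 -3 9; 5 4 1 8; -5 7 -4 -1; 4 7 9 -4]) = -11015
det = (+1)·(-5)·(-11015) = 55075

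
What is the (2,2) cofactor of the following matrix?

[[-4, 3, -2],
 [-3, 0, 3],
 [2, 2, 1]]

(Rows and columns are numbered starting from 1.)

The cofactor is 0.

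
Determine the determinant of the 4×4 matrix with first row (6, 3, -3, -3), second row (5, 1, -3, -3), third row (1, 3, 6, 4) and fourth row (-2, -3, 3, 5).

Expand along row 1:
  + (6) · M_11   where M_11 = det([1 -3 -3; 3 6 4; -3 3 5]) = 18
  − (3) · M_12   where M_12 = det([5 -3 -3; 1 6 4; -2 3 5]) = 84
  + (-3) · M_13   where M_13 = det([5 1 -3; 1 3 4; -2 -3 5]) = 113
  − (-3) · M_14   where M_14 = det([5 1 -3; 1 3 6; -2 -3 3]) = 111
det = (+1)·(6)·(18) + (-1)·(3)·(84) + (+1)·(-3)·(113) + (-1)·(-3)·(111) = -150

The determinant is -150.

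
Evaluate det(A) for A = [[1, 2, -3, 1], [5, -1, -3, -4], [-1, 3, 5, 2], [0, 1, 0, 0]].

|A| = 54

Expand along row 4 (it has 3 zeros):
  + (1) · M_42   where M_42 = det([1 -3 1; 5 -3 -4; -1 5 2]) = 54
det = (+1)·(1)·(54) = 54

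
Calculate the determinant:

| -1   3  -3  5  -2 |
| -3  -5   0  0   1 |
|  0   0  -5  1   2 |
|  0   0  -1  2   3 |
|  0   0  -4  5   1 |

The matrix is block upper-triangular with a 2×2 block and a 3×3 block on the diagonal, so its determinant equals the product of the determinants of the diagonal blocks.
det of the 2×2 block = 14
det of the 3×3 block = 60
det = (14)·(60) = 840

840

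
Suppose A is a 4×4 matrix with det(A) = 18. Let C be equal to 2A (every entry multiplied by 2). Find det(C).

288

For a 4×4 matrix, det(2A) = 2^4·det(A) = 16·det(A).
det(C) = (16)·(18) = 288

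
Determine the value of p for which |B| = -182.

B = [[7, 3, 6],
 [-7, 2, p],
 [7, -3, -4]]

-2

Expanding along the row containing p, det(B) is linear in p: det(B) = (42)·p + (-98).
Set (42)·p + (-98) = -182  ⇒  (42)·p = -84  ⇒  p = -2.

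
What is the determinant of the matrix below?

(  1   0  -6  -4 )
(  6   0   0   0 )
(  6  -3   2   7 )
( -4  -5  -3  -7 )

-1560

Expand along row 2 (it has 3 zeros):
  − (6) · M_21   where M_21 = det([0 -6 -4; -3 2 7; -5 -3 -7]) = 260
det = (-1)·(6)·(260) = -1560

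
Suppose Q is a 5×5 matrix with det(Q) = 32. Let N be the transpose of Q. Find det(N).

The determinant is 32.

det(Qᵀ) = det(Q).
det(N) = (1)·(32) = 32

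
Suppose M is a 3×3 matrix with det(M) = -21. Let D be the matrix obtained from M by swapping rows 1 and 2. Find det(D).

Swapping two rows multiplies the determinant by −1.
det(D) = (-1)·(-21) = 21

The determinant is 21.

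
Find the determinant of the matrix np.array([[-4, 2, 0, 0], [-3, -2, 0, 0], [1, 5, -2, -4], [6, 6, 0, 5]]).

The determinant is -140.

The matrix is block lower-triangular with a 2×2 block and a 2×2 block on the diagonal, so its determinant equals the product of the determinants of the diagonal blocks.
det of the 2×2 block = 14
det of the 2×2 block = -10
det = (14)·(-10) = -140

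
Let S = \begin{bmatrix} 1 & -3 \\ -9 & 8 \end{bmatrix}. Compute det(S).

det(S) = 1·8 − (-3)·(-9) = 8 − 27 = -19

-19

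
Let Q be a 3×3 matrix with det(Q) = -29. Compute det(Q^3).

The determinant is -24389.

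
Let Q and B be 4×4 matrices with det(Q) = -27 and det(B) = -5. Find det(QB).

The determinant is 135.

det(QB) = det(Q)·det(B) = (-27)·(-5) = 135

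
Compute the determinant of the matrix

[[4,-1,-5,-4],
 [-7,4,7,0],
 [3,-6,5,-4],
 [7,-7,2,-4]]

Expand along row 2 (it has 1 zero):
  − (-7) · M_21   where M_21 = det([-1 -5 -4; -6 5 -4; -7 2 -4]) = -100
  + (4) · M_22   where M_22 = det([4 -5 -4; 3 5 -4; 7 2 -4]) = 148
  − (7) · M_23   where M_23 = det([4 -1 -4; 3 -6 -4; 7 -7 -4]) = -84
det = (-1)·(-7)·(-100) + (+1)·(4)·(148) + (-1)·(7)·(-84) = 480

The determinant is 480.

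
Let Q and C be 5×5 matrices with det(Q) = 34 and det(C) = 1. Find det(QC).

The determinant is 34.

det(QC) = det(Q)·det(C) = (34)·(1) = 34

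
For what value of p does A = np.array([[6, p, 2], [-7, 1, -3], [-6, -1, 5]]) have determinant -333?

-7

Expanding along the row containing p, det(A) is linear in p: det(A) = (53)·p + (38).
Set (53)·p + (38) = -333  ⇒  (53)·p = -371  ⇒  p = -7.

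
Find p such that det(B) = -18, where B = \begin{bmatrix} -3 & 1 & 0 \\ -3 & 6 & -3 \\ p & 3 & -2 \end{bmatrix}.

Expanding along the row containing p, det(B) is linear in p: det(B) = (-3)·p + (3).
Set (-3)·p + (3) = -18  ⇒  (-3)·p = -21  ⇒  p = 7.

p = 7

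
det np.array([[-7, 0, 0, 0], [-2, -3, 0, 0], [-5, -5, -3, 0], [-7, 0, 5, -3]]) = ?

189

The matrix is lower triangular, so the determinant is the product of the diagonal entries:
det = (-7) · (-3) · (-3) · (-3) = 189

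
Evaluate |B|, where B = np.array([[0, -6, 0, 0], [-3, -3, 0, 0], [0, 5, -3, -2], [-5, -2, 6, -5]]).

B is block lower-triangular with a 2×2 block and a 2×2 block on the diagonal, so its determinant equals the product of the determinants of the diagonal blocks.
det of the 2×2 block = -18
det of the 2×2 block = 27
det = (-18)·(27) = -486

|B| = -486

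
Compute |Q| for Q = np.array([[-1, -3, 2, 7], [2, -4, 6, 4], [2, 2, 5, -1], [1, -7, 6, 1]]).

The determinant is -384.

Expand along row 1:
  + (-1) · M_11   where M_11 = det([-4 6 4; 2 5 -1; -7 6 1]) = 174
  − (-3) · M_12   where M_12 = det([2 6 4; 2 5 -1; 1 6 1]) = 32
  + (2) · M_13   where M_13 = det([2 -4 4; 2 2 -1; 1 -7 1]) = -62
  − (7) · M_14   where M_14 = det([2 -4 6; 2 2 5; 1 -7 6]) = 26
det = (+1)·(-1)·(174) + (-1)·(-3)·(32) + (+1)·(2)·(-62) + (-1)·(7)·(26) = -384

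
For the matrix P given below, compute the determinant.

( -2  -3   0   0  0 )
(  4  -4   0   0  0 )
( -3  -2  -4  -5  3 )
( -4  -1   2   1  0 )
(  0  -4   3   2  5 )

P is block lower-triangular with a 2×2 block and a 3×3 block on the diagonal, so its determinant equals the product of the determinants of the diagonal blocks.
det of the 2×2 block = 20
det of the 3×3 block = 33
det = (20)·(33) = 660

660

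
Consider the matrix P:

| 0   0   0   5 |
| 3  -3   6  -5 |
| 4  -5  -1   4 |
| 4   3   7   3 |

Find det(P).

|P| = -960

Expand along row 1 (it has 3 zeros):
  − (5) · M_14   where M_14 = det([3 -3 6; 4 -5 -1; 4 3 7]) = 192
det = (-1)·(5)·(192) = -960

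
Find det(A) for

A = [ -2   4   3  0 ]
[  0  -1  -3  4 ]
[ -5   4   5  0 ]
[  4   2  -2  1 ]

Expand along column 4 (it has 2 zeros):
  + (4) · M_24   where M_24 = det([-2 4 3; -5 4 5; 4 2 -2]) = -2
  + (1) · M_44   where M_44 = det([-2 4 3; 0 -1 -3; -5 4 5]) = 31
det = (+1)·(4)·(-2) + (+1)·(1)·(31) = 23

The determinant is 23.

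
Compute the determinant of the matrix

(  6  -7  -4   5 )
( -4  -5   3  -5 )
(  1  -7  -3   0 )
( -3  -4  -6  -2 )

The determinant is 181.

Expand along row 3 (it has 1 zero):
  + (1) · M_31   where M_31 = det([-7 -4 5; -5 3 -5; -4 -6 -2]) = 422
  − (-7) · M_32   where M_32 = det([6 -4 5; -4 3 -5; -3 -6 -2]) = -79
  + (-3) · M_33   where M_33 = det([6 -7 5; -4 -5 -5; -3 -4 -2]) = -104
det = (+1)·(1)·(422) + (-1)·(-7)·(-79) + (+1)·(-3)·(-104) = 181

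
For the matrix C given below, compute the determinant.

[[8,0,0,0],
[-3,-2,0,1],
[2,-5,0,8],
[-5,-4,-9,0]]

Expand along row 1 (it has 3 zeros):
  + (8) · M_11   where M_11 = det([-2 0 1; -5 0 8; -4 -9 0]) = -99
det = (+1)·(8)·(-99) = -792

The determinant is -792.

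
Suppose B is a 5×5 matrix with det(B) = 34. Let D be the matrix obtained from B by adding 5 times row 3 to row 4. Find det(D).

Adding a multiple of one row to another leaves the determinant unchanged.
det(D) = (1)·(34) = 34

34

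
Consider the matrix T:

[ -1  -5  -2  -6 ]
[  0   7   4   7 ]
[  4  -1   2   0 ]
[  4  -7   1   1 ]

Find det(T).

Expand along row 2 (it has 1 zero):
  + (7) · M_22   where M_22 = det([-1 -2 -6; 4 2 0; 4 1 1]) = 30
  − (4) · M_23   where M_23 = det([-1 -5 -6; 4 -1 0; 4 -7 1]) = 165
  + (7) · M_24   where M_24 = det([-1 -5 -2; 4 -1 2; 4 -7 1]) = 15
det = (+1)·(7)·(30) + (-1)·(4)·(165) + (+1)·(7)·(15) = -345

-345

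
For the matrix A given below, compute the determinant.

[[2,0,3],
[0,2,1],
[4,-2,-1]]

Expand along column 1:
  + 2 · |2 1; -2 -1| = 2·(-2 − (-2)) = 0
  + 4 · |0 3; 2 1| = 4·(0 − 6) = -24
Sum: (0) + (-24) = -24

-24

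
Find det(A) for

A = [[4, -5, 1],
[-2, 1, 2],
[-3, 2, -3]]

|A| = 31

Expand along row 1:
  + 4 · |1 2; 2 -3| = 4·(-3 − 4) = -28
  − (-5) · |-2 2; -3 -3| = −(-5)·(6 − (-6)) = 60
  + 1 · |-2 1; -3 2| = 1·(-4 − (-3)) = -1
Sum: (-28) + (60) + (-1) = 31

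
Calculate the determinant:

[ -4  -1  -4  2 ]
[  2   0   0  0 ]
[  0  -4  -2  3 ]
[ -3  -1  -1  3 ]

Expand along row 2 (it has 3 zeros):
  − (2) · M_21   where M_21 = det([-1 -4 2; -4 -2 3; -1 -1 3]) = -29
det = (-1)·(2)·(-29) = 58

The determinant is 58.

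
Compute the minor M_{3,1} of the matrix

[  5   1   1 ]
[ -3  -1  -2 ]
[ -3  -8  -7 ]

-1

Delete row 3 and column 1; the remaining 2×2 submatrix is [1 1; -1 -2].
Its determinant is 1·(-2) − 1·(-1) = -1.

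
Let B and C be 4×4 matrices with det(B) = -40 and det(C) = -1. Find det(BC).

40

det(BC) = det(B)·det(C) = (-40)·(-1) = 40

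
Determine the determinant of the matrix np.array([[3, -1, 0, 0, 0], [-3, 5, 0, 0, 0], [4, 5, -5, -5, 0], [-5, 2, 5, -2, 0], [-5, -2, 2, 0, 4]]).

The matrix is block lower-triangular with a 2×2 block and a 3×3 block on the diagonal, so its determinant equals the product of the determinants of the diagonal blocks.
det of the 2×2 block = 12
det of the 3×3 block = 140
det = (12)·(140) = 1680

1680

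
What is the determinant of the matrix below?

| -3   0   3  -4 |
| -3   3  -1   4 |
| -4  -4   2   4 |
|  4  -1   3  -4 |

580

Expand along row 1 (it has 1 zero):
  + (-3) · M_11   where M_11 = det([3 -1 4; -4 2 4; -1 3 -4]) = -80
  + (3) · M_13   where M_13 = det([-3 3 4; -4 -4 4; 4 -1 -4]) = 20
  − (-4) · M_14   where M_14 = det([-3 3 -1; -4 -4 2; 4 -1 3]) = 70
det = (+1)·(-3)·(-80) + (+1)·(3)·(20) + (-1)·(-4)·(70) = 580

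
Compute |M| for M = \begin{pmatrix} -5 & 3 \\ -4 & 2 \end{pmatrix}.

|M| = 2

det(M) = (-5)·2 − 3·(-4) = -10 − (-12) = 2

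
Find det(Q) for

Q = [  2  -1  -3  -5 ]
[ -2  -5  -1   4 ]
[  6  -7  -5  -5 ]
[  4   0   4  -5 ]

Expand along row 4 (it has 1 zero):
  − (4) · M_41   where M_41 = det([-1 -3 -5; -5 -1 4; -7 -5 -5]) = 44
  − (4) · M_43   where M_43 = det([2 -1 -5; -2 -5 4; 6 -7 -5]) = -128
  + (-5) · M_44   where M_44 = det([2 -1 -3; -2 -5 -1; 6 -7 -5]) = -80
det = (-1)·(4)·(44) + (-1)·(4)·(-128) + (+1)·(-5)·(-80) = 736

det(Q) = 736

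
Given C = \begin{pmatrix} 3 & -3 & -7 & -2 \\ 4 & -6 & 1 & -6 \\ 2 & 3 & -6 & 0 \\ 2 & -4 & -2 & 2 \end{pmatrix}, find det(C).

-658

Expand along row 3 (it has 1 zero):
  + (2) · M_31   where M_31 = det([-3 -7 -2; -6 1 -6; -4 -2 2]) = -254
  − (3) · M_32   where M_32 = det([3 -7 -2; 4 1 -6; 2 -2 2]) = 130
  + (-6) · M_33   where M_33 = det([3 -3 -2; 4 -6 -6; 2 -4 2]) = -40
det = (+1)·(2)·(-254) + (-1)·(3)·(130) + (+1)·(-6)·(-40) = -658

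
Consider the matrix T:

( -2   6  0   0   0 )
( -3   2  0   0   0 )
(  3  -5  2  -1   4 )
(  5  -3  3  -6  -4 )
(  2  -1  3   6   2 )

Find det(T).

2604

T is block lower-triangular with a 2×2 block and a 3×3 block on the diagonal, so its determinant equals the product of the determinants of the diagonal blocks.
det of the 2×2 block = 14
det of the 3×3 block = 186
det = (14)·(186) = 2604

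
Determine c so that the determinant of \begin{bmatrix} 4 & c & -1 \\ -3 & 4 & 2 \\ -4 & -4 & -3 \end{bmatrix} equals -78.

Expanding along the column containing c, det(M) is linear in c: det(M) = (-17)·c + (-44).
Set (-17)·c + (-44) = -78  ⇒  (-17)·c = -34  ⇒  c = 2.

2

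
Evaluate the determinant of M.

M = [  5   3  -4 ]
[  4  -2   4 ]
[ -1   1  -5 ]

70

Expand along column 1:
  + 5 · |-2 4; 1 -5| = 5·(10 − 4) = 30
  − 4 · |3 -4; 1 -5| = −4·(-15 − (-4)) = 44
  + (-1) · |3 -4; -2 4| = (-1)·(12 − 8) = -4
Sum: (30) + (44) + (-4) = 70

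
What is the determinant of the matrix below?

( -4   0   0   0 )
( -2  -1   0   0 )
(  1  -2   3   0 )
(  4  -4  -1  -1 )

The matrix is lower triangular, so the determinant is the product of the diagonal entries:
det = (-4) · (-1) · (3) · (-1) = -12

The determinant is -12.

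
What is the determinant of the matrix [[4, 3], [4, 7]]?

det = 4·7 − 3·4 = 28 − 12 = 16

The determinant is 16.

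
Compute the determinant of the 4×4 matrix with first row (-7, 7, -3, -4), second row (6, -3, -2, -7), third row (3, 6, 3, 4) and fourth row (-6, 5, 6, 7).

Expand along row 1:
  + (-7) · M_11   where M_11 = det([-3 -2 -7; 6 3 4; 5 6 7]) = -94
  − (7) · M_12   where M_12 = det([6 -2 -7; 3 3 4; -6 6 7]) = -180
  + (-3) · M_13   where M_13 = det([6 -3 -7; 3 6 4; -6 5 7]) = -90
  − (-4) · M_14   where M_14 = det([6 -3 -2; 3 6 3; -6 5 6]) = 132
det = (+1)·(-7)·(-94) + (-1)·(7)·(-180) + (+1)·(-3)·(-90) + (-1)·(-4)·(132) = 2716

2716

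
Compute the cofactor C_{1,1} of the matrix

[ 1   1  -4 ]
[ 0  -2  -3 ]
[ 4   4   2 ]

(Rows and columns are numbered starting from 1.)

8

Delete row 1 and column 1; the remaining 2×2 submatrix is [-2 -3; 4 2].
Its determinant is (-2)·2 − (-3)·4 = 8.
The cofactor carries sign (−1)^(1+1) = +1, so C_{1,1} = +(8) = 8.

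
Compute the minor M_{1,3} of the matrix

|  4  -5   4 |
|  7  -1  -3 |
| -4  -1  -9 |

-11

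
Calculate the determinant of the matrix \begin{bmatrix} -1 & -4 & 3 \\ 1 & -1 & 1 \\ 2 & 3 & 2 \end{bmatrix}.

Expand along row 1:
  + (-1) · |-1 1; 3 2| = (-1)·(-2 − 3) = 5
  − (-4) · |1 1; 2 2| = −(-4)·(2 − 2) = 0
  + 3 · |1 -1; 2 3| = 3·(3 − (-2)) = 15
Sum: (5) + (0) + (15) = 20

The determinant is 20.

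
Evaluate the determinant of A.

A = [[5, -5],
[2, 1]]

|A| = 15

det(A) = 5·1 − (-5)·2 = 5 − (-10) = 15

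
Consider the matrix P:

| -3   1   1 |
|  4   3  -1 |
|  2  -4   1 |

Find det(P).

The determinant is -25.

Expand along column 1:
  + (-3) · |3 -1; -4 1| = (-3)·(3 − 4) = 3
  − 4 · |1 1; -4 1| = −4·(1 − (-4)) = -20
  + 2 · |1 1; 3 -1| = 2·(-1 − 3) = -8
Sum: (3) + (-20) + (-8) = -25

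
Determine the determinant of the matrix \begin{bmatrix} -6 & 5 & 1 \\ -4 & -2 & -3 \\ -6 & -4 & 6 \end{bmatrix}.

The determinant is 358.

Expand along column 1:
  + (-6) · |-2 -3; -4 6| = (-6)·(-12 − 12) = 144
  − (-4) · |5 1; -4 6| = −(-4)·(30 − (-4)) = 136
  + (-6) · |5 1; -2 -3| = (-6)·(-15 − (-2)) = 78
Sum: (144) + (136) + (78) = 358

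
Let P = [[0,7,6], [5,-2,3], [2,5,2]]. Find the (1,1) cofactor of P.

-19

Delete row 1 and column 1; the remaining 2×2 submatrix is [-2 3; 5 2].
Its determinant is (-2)·2 − 3·5 = -19.
The cofactor carries sign (−1)^(1+1) = +1, so C_{1,1} = +(-19) = -19.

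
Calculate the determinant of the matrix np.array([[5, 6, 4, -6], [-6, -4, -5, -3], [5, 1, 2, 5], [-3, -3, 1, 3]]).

223

Expand along row 1:
  + (5) · M_11   where M_11 = det([-4 -5 -3; 1 2 5; -3 1 3]) = 65
  − (6) · M_12   where M_12 = det([-6 -5 -3; 5 2 5; -3 1 3]) = 111
  + (4) · M_13   where M_13 = det([-6 -4 -3; 5 1 5; -3 -3 3]) = 48
  − (-6) · M_14   where M_14 = det([-6 -4 -5; 5 1 2; -3 -3 1]) = 62
det = (+1)·(5)·(65) + (-1)·(6)·(111) + (+1)·(4)·(48) + (-1)·(-6)·(62) = 223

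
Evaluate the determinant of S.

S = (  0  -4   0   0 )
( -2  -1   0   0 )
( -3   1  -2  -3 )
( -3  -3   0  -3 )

|S| = -48

S is block lower-triangular with a 2×2 block and a 2×2 block on the diagonal, so its determinant equals the product of the determinants of the diagonal blocks.
det of the 2×2 block = -8
det of the 2×2 block = 6
det = (-8)·(6) = -48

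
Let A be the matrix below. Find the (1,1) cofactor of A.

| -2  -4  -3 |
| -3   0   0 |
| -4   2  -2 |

0

Delete row 1 and column 1; the remaining 2×2 submatrix is [0 0; 2 -2].
Its determinant is 0·(-2) − 0·2 = 0.
The cofactor carries sign (−1)^(1+1) = +1, so C_{1,1} = +(0) = 0.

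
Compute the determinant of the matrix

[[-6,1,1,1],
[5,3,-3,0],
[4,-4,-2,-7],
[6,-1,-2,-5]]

-167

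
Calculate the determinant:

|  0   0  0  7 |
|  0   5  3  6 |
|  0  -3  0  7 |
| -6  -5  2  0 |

Expand along row 1 (it has 3 zeros):
  − (7) · M_14   where M_14 = det([0 5 3; 0 -3 0; -6 -5 2]) = -54
det = (-1)·(7)·(-54) = 378

378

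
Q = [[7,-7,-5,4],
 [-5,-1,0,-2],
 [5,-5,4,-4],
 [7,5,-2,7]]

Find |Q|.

|Q| = -306

Expand along row 2 (it has 1 zero):
  − (-5) · M_21   where M_21 = det([-7 -5 4; -5 4 -4; 5 -2 7]) = -255
  + (-1) · M_22   where M_22 = det([7 -5 4; 5 4 -4; 7 -2 7]) = 303
  + (-2) · M_24   where M_24 = det([7 -7 -5; 5 -5 4; 7 5 -2]) = -636
det = (-1)·(-5)·(-255) + (+1)·(-1)·(303) + (+1)·(-2)·(-636) = -306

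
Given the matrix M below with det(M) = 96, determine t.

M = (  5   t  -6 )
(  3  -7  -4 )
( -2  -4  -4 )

Expanding along the column containing t, det(M) is linear in t: det(M) = (20)·t + (216).
Set (20)·t + (216) = 96  ⇒  (20)·t = -120  ⇒  t = -6.

t = -6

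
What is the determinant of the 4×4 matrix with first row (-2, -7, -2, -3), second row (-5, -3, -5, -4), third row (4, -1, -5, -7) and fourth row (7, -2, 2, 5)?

The determinant is 1594.

Expand along row 1:
  + (-2) · M_11   where M_11 = det([-3 -5 -4; -1 -5 -7; -2 2 5]) = -14
  − (-7) · M_12   where M_12 = det([-5 -5 -4; 4 -5 -7; 7 2 5]) = 228
  + (-2) · M_13   where M_13 = det([-5 -3 -4; 4 -1 -7; 7 -2 5]) = 306
  − (-3) · M_14   where M_14 = det([-5 -3 -5; 4 -1 -5; 7 -2 2]) = 194
det = (+1)·(-2)·(-14) + (-1)·(-7)·(228) + (+1)·(-2)·(306) + (-1)·(-3)·(194) = 1594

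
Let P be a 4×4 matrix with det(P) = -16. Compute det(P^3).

-4096

det(P^3) = (det P)^3 = (-16)^3 = -4096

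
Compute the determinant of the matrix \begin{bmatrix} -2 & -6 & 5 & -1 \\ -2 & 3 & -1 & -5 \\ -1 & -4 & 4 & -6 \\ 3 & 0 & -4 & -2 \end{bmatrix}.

Expand along row 4 (it has 1 zero):
  − (3) · M_41   where M_41 = det([-6 5 -1; 3 -1 -5; -4 4 -6]) = 26
  − (-4) · M_43   where M_43 = det([-2 -6 -1; -2 3 -5; -1 -4 -6]) = 107
  + (-2) · M_44   where M_44 = det([-2 -6 5; -2 3 -1; -1 -4 4]) = -15
det = (-1)·(3)·(26) + (-1)·(-4)·(107) + (+1)·(-2)·(-15) = 380

The determinant is 380.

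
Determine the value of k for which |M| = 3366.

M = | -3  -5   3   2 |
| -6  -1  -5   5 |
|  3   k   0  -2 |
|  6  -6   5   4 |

-9

Expanding along the column containing k, det(M) is linear in k: det(M) = (-297)·k + (693).
Set (-297)·k + (693) = 3366  ⇒  (-297)·k = 2673  ⇒  k = -9.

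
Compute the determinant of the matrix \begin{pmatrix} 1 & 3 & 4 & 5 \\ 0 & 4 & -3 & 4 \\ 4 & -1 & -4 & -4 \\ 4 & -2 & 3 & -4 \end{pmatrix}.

Expand along row 2 (it has 1 zero):
  + (4) · M_22   where M_22 = det([1 4 5; 4 -4 -4; 4 3 -4]) = 168
  − (-3) · M_23   where M_23 = det([1 3 5; 4 -1 -4; 4 -2 -4]) = -24
  + (4) · M_24   where M_24 = det([1 3 4; 4 -1 -4; 4 -2 3]) = -111
det = (+1)·(4)·(168) + (-1)·(-3)·(-24) + (+1)·(4)·(-111) = 156

The determinant is 156.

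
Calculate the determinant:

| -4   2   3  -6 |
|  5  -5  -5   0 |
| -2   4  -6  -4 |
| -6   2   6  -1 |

The determinant is -790.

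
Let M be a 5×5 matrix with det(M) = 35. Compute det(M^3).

The determinant is 42875.

det(M^3) = (det M)^3 = (35)^3 = 42875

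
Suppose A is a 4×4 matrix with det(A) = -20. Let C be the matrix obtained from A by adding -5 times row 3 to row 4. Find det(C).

det(C) = -20

Adding a multiple of one row to another leaves the determinant unchanged.
det(C) = (1)·(-20) = -20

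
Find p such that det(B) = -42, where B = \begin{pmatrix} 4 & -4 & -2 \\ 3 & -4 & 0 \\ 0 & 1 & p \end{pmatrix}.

9

Expanding along the row containing p, det(B) is linear in p: det(B) = (-4)·p + (-6).
Set (-4)·p + (-6) = -42  ⇒  (-4)·p = -36  ⇒  p = 9.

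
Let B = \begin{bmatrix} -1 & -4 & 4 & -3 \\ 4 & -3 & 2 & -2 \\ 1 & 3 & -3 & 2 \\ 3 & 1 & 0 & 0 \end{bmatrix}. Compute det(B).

7

Expand along row 4 (it has 2 zeros):
  − (3) · M_41   where M_41 = det([-4 4 -3; -3 2 -2; 3 -3 2]) = -1
  + (1) · M_42   where M_42 = det([-1 4 -3; 4 2 -2; 1 -3 2]) = 4
det = (-1)·(3)·(-1) + (+1)·(1)·(4) = 7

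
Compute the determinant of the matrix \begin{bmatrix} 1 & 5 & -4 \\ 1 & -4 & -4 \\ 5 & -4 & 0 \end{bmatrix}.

Expand along column 3:
  + (-4) · |1 -4; 5 -4| = (-4)·(-4 − (-20)) = -64
  − (-4) · |1 5; 5 -4| = −(-4)·(-4 − 25) = -116
Sum: (-64) + (-116) = -180

-180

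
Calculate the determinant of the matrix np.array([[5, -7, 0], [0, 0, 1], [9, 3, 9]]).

-78

Expand along row 2:
  − 1 · |5 -7; 9 3| = −1·(15 − (-63)) = -78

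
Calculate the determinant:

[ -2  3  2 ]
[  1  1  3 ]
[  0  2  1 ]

11

Expand along column 1:
  + (-2) · |1 3; 2 1| = (-2)·(1 − 6) = 10
  − 1 · |3 2; 2 1| = −1·(3 − 4) = 1
Sum: (10) + (1) = 11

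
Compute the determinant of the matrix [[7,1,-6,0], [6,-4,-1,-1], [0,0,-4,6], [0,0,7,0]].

The matrix is block upper-triangular with a 2×2 block and a 2×2 block on the diagonal, so its determinant equals the product of the determinants of the diagonal blocks.
det of the 2×2 block = -34
det of the 2×2 block = -42
det = (-34)·(-42) = 1428

1428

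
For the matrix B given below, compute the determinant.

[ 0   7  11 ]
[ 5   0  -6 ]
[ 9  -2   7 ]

Expand along row 1:
  − 7 · |5 -6; 9 7| = −7·(35 − (-54)) = -623
  + 11 · |5 0; 9 -2| = 11·(-10 − 0) = -110
Sum: (-623) + (-110) = -733

-733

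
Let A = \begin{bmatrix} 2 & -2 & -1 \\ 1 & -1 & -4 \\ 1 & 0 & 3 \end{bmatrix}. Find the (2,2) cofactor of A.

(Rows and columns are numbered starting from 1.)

7

Delete row 2 and column 2; the remaining 2×2 submatrix is [2 -1; 1 3].
Its determinant is 2·3 − (-1)·1 = 7.
The cofactor carries sign (−1)^(2+2) = +1, so C_{2,2} = +(7) = 7.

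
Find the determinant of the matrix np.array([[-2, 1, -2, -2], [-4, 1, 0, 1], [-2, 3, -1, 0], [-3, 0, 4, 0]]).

-105

Expand along row 4 (it has 2 zeros):
  − (-3) · M_41   where M_41 = det([1 -2 -2; 1 0 1; 3 -1 0]) = -3
  − (4) · M_43   where M_43 = det([-2 1 -2; -4 1 1; -2 3 0]) = 24
det = (-1)·(-3)·(-3) + (-1)·(4)·(24) = -105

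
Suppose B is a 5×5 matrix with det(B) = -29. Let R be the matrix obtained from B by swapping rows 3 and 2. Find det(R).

Swapping two rows multiplies the determinant by −1.
det(R) = (-1)·(-29) = 29

The determinant is 29.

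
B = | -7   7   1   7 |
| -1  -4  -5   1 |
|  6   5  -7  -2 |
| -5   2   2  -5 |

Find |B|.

|B| = 5498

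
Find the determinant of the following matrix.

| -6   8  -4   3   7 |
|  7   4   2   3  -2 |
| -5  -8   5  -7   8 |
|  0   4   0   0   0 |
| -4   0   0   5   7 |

Expand along row 4 (it has 4 zeros):
  + (4) · M_42   where M_42 = det([-6 -4 3 7; 7 2 3 -2; -5 5 -7 8; -4 0 5 7]) = -1788
det = (+1)·(4)·(-1788) = -7152

-7152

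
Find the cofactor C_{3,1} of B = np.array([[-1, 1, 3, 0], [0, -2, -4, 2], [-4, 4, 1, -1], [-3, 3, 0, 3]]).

The cofactor is 24.

Delete row 3 and column 1; the remaining 3×3 submatrix is [1 3 0; -2 -4 2; 3 0 3].
Its determinant is 24.
The cofactor carries sign (−1)^(3+1) = +1, so C_{3,1} = +(24) = 24.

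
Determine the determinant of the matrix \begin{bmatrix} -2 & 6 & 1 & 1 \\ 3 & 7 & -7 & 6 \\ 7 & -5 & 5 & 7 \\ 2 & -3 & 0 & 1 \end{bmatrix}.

-71

Expand along row 4 (it has 1 zero):
  − (2) · M_41   where M_41 = det([6 1 1; 7 -7 6; -5 5 7]) = -553
  + (-3) · M_42   where M_42 = det([-2 1 1; 3 -7 6; 7 5 7]) = 243
  + (1) · M_44   where M_44 = det([-2 6 1; 3 7 -7; 7 -5 5]) = -448
det = (-1)·(2)·(-553) + (+1)·(-3)·(243) + (+1)·(1)·(-448) = -71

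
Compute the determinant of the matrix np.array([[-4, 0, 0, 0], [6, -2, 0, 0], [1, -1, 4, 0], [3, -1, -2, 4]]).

128

The matrix is lower triangular, so the determinant is the product of the diagonal entries:
det = (-4) · (-2) · (4) · (4) = 128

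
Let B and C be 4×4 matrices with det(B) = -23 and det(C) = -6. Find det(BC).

det(BC) = det(B)·det(C) = (-23)·(-6) = 138

138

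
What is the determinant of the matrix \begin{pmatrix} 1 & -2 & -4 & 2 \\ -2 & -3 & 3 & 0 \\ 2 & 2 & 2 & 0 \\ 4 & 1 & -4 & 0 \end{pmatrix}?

92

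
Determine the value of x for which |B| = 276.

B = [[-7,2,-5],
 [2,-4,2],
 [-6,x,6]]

9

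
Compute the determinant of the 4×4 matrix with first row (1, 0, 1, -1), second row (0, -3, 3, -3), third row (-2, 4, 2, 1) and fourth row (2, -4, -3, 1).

Expand along row 1 (it has 1 zero):
  + (1) · M_11   where M_11 = det([-3 3 -3; 4 2 1; -4 -3 1]) = -27
  + (1) · M_13   where M_13 = det([0 -3 -3; -2 4 1; 2 -4 1]) = -12
  − (-1) · M_14   where M_14 = det([0 -3 3; -2 4 2; 2 -4 -3]) = 6
det = (+1)·(1)·(-27) + (+1)·(1)·(-12) + (-1)·(-1)·(6) = -33

-33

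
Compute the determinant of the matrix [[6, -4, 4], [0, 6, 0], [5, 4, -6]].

The determinant is -336.

Expand along row 2:
  + 6 · |6 4; 5 -6| = 6·(-36 − 20) = -336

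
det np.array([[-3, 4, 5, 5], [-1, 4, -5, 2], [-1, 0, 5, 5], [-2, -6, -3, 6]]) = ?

Expand along row 3 (it has 1 zero):
  + (-1) · M_31   where M_31 = det([4 5 5; 4 -5 2; -6 -3 6]) = -486
  + (5) · M_33   where M_33 = det([-3 4 5; -1 4 2; -2 -6 6]) = -30
  − (5) · M_34   where M_34 = det([-3 4 5; -1 4 -5; -2 -6 -3]) = 224
det = (+1)·(-1)·(-486) + (+1)·(5)·(-30) + (-1)·(5)·(224) = -784

-784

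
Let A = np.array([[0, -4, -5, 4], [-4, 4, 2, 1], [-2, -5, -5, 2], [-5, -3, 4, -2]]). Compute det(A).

Expand along row 1 (it has 1 zero):
  − (-4) · M_12   where M_12 = det([-4 2 1; -2 -5 2; -5 4 -2]) = -69
  + (-5) · M_13   where M_13 = det([-4 4 1; -2 -5 2; -5 -3 -2]) = -139
  − (4) · M_14   where M_14 = det([-4 4 2; -2 -5 -5; -5 -3 4]) = 234
det = (-1)·(-4)·(-69) + (+1)·(-5)·(-139) + (-1)·(4)·(234) = -517

det(A) = -517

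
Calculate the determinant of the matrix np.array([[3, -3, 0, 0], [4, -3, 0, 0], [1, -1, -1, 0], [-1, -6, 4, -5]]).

15

The matrix is block lower-triangular with a 2×2 block and a 2×2 block on the diagonal, so its determinant equals the product of the determinants of the diagonal blocks.
det of the 2×2 block = 3
det of the 2×2 block = 5
det = (3)·(5) = 15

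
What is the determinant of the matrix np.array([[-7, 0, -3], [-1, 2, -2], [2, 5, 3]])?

The determinant is -85.

Expand along column 2:
  + 2 · |-7 -3; 2 3| = 2·(-21 − (-6)) = -30
  − 5 · |-7 -3; -1 -2| = −5·(14 − 3) = -55
Sum: (-30) + (-55) = -85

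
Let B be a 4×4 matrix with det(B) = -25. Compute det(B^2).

det(B^2) = (det B)^2 = (-25)^2 = 625

625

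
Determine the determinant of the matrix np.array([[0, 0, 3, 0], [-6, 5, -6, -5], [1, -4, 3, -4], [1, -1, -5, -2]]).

The determinant is -147.

Expand along row 1 (it has 3 zeros):
  + (3) · M_13   where M_13 = det([-6 5 -5; 1 -4 -4; 1 -1 -2]) = -49
det = (+1)·(3)·(-49) = -147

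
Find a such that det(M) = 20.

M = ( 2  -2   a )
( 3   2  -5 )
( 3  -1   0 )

a = 0

Expanding along the row containing a, det(M) is linear in a: det(M) = (-9)·a + (20).
Set (-9)·a + (20) = 20  ⇒  (-9)·a = 0  ⇒  a = 0.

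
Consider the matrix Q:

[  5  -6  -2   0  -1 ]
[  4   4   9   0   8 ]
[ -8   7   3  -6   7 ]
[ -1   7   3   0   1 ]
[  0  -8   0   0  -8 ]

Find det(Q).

12720

Expand along column 4 (it has 4 zeros):
  − (-6) · M_34   where M_34 = det([5 -6 -2 -1; 4 4 9 8; -1 7 3 1; 0 -8 0 -8]) = 2120
det = (-1)·(-6)·(2120) = 12720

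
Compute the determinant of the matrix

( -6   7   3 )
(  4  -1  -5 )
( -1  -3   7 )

The determinant is -68.

Expand along row 1:
  + (-6) · |-1 -5; -3 7| = (-6)·(-7 − 15) = 132
  − 7 · |4 -5; -1 7| = −7·(28 − 5) = -161
  + 3 · |4 -1; -1 -3| = 3·(-12 − 1) = -39
Sum: (132) + (-161) + (-39) = -68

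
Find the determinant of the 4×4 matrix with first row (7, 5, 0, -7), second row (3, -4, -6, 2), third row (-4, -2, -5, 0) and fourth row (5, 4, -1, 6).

The determinant is 3050.

Expand along row 1 (it has 1 zero):
  + (7) · M_11   where M_11 = det([-4 -6 2; -2 -5 0; 4 -1 6]) = 92
  − (5) · M_12   where M_12 = det([3 -6 2; -4 -5 0; 5 -1 6]) = -176
  − (-7) · M_14   where M_14 = det([3 -4 -6; -4 -2 -5; 5 4 -1]) = 218
det = (+1)·(7)·(92) + (-1)·(5)·(-176) + (-1)·(-7)·(218) = 3050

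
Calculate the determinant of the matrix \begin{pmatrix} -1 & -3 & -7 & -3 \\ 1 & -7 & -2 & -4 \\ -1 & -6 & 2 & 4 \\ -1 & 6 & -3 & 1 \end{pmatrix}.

104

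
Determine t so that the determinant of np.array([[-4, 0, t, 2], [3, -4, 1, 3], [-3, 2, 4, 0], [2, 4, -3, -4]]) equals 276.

Expanding along the row containing t, det(A) is linear in t: det(A) = (-24)·t + (132).
Set (-24)·t + (132) = 276  ⇒  (-24)·t = 144  ⇒  t = -6.

-6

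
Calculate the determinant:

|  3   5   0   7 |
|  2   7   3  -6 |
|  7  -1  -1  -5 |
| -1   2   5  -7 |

Expand along row 1 (it has 1 zero):
  + (3) · M_11   where M_11 = det([7 3 -6; -1 -1 -5; 2 5 -7]) = 191
  − (5) · M_12   where M_12 = det([2 3 -6; 7 -1 -5; -1 5 -7]) = 22
  − (7) · M_14   where M_14 = det([2 7 3; 7 -1 -1; -1 2 5]) = -205
det = (+1)·(3)·(191) + (-1)·(5)·(22) + (-1)·(7)·(-205) = 1898

1898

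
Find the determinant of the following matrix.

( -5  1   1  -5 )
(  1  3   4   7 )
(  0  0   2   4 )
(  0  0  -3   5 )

The matrix is block upper-triangular with a 2×2 block and a 2×2 block on the diagonal, so its determinant equals the product of the determinants of the diagonal blocks.
det of the 2×2 block = -16
det of the 2×2 block = 22
det = (-16)·(22) = -352

The determinant is -352.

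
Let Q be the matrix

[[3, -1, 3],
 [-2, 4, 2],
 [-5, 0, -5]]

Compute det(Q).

Expand along column 2:
  − (-1) · |-2 2; -5 -5| = −(-1)·(10 − (-10)) = 20
  + 4 · |3 3; -5 -5| = 4·(-15 − (-15)) = 0
Sum: (20) + (0) = 20

|Q| = 20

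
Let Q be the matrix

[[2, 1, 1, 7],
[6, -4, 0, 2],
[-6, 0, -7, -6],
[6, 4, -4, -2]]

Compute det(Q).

-2616

Expand along row 2 (it has 1 zero):
  − (6) · M_21   where M_21 = det([1 1 7; 0 -7 -6; 4 -4 -2]) = 162
  + (-4) · M_22   where M_22 = det([2 1 7; -6 -7 -6; 6 -4 -2]) = 394
  + (2) · M_24   where M_24 = det([2 1 1; -6 0 -7; 6 4 -4]) = -34
det = (-1)·(6)·(162) + (+1)·(-4)·(394) + (+1)·(2)·(-34) = -2616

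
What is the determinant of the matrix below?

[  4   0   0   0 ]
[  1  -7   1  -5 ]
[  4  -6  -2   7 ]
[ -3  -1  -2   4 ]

-300

Expand along row 1 (it has 3 zeros):
  + (4) · M_11   where M_11 = det([-7 1 -5; -6 -2 7; -1 -2 4]) = -75
det = (+1)·(4)·(-75) = -300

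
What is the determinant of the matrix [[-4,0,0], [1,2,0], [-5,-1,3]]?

-24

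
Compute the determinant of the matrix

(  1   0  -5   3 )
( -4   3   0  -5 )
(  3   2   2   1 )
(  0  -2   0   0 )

-82

Expand along row 4 (it has 3 zeros):
  + (-2) · M_42   where M_42 = det([1 -5 3; -4 0 -5; 3 2 1]) = 41
det = (+1)·(-2)·(41) = -82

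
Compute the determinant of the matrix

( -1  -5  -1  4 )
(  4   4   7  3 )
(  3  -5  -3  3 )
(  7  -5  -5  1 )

Expand along row 1:
  + (-1) · M_11   where M_11 = det([4 7 3; -5 -3 3; -5 -5 1]) = 8
  − (-5) · M_12   where M_12 = det([4 7 3; 3 -3 3; 7 -5 1]) = 192
  + (-1) · M_13   where M_13 = det([4 4 3; 3 -5 3; 7 -5 1]) = 172
  − (4) · M_14   where M_14 = det([4 4 7; 3 -5 -3; 7 -5 -5]) = 156
det = (+1)·(-1)·(8) + (-1)·(-5)·(192) + (+1)·(-1)·(172) + (-1)·(4)·(156) = 156

156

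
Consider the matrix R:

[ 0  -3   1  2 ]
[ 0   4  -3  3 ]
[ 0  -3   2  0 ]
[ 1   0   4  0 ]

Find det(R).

Expand along column 1 (it has 3 zeros):
  − (1) · M_41   where M_41 = det([-3 1 2; 4 -3 3; -3 2 0]) = 7
det = (-1)·(1)·(7) = -7

-7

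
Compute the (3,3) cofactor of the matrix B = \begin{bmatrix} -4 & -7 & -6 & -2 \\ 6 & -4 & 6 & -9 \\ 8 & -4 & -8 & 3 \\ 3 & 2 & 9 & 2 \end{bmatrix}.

185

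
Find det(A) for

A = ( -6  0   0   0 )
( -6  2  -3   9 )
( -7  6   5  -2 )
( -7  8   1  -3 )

The determinant is 2028.

Expand along row 1 (it has 3 zeros):
  + (-6) · M_11   where M_11 = det([2 -3 9; 6 5 -2; 8 1 -3]) = -338
det = (+1)·(-6)·(-338) = 2028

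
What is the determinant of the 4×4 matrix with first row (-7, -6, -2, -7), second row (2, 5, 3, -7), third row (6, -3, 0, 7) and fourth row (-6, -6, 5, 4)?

-4358

Expand along row 3 (it has 1 zero):
  + (6) · M_31   where M_31 = det([-6 -2 -7; 5 3 -7; -6 5 4]) = -627
  − (-3) · M_32   where M_32 = det([-7 -2 -7; 2 3 -7; -6 5 4]) = -593
  − (7) · M_34   where M_34 = det([-7 -6 -2; 2 5 3; -6 -6 5]) = -169
det = (+1)·(6)·(-627) + (-1)·(-3)·(-593) + (-1)·(7)·(-169) = -4358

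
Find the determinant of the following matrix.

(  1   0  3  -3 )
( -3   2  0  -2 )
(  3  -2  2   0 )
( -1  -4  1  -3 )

Expand along row 1 (it has 1 zero):
  + (1) · M_11   where M_11 = det([2 0 -2; -2 2 0; -4 1 -3]) = -24
  + (3) · M_13   where M_13 = det([-3 2 -2; 3 -2 0; -1 -4 -3]) = 28
  − (-3) · M_14   where M_14 = det([-3 2 0; 3 -2 2; -1 -4 1]) = -28
det = (+1)·(1)·(-24) + (+1)·(3)·(28) + (-1)·(-3)·(-28) = -24

-24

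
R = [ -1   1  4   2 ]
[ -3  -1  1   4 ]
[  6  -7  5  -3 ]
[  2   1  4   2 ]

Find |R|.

det(R) = 429

Expand along row 1:
  + (-1) · M_11   where M_11 = det([-1 1 4; -7 5 -3; 1 4 2]) = -143
  − (1) · M_12   where M_12 = det([-3 1 4; 6 5 -3; 2 4 2]) = -28
  + (4) · M_13   where M_13 = det([-3 -1 4; 6 -7 -3; 2 1 2]) = 131
  − (2) · M_14   where M_14 = det([-3 -1 1; 6 -7 5; 2 1 4]) = 133
det = (+1)·(-1)·(-143) + (-1)·(1)·(-28) + (+1)·(4)·(131) + (-1)·(2)·(133) = 429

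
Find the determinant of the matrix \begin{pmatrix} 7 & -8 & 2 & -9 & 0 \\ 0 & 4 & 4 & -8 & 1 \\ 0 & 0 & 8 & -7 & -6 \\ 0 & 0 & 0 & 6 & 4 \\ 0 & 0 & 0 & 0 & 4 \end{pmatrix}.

5376

The matrix is upper triangular, so the determinant is the product of the diagonal entries:
det = (7) · (4) · (8) · (6) · (4) = 5376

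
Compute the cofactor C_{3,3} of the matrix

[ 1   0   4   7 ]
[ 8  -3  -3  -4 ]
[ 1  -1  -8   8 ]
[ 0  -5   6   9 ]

-327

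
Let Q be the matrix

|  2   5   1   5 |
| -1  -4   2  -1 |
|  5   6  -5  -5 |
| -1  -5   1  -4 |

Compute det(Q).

Expand along row 1:
  + (2) · M_11   where M_11 = det([-4 2 -1; 6 -5 -5; -5 1 -4]) = 17
  − (5) · M_12   where M_12 = det([-1 2 -1; 5 -5 -5; -1 1 -4]) = 25
  + (1) · M_13   where M_13 = det([-1 -4 -1; 5 6 -5; -1 -5 -4]) = -32
  − (5) · M_14   where M_14 = det([-1 -4 2; 5 6 -5; -1 -5 1]) = -19
det = (+1)·(2)·(17) + (-1)·(5)·(25) + (+1)·(1)·(-32) + (-1)·(5)·(-19) = -28

|Q| = -28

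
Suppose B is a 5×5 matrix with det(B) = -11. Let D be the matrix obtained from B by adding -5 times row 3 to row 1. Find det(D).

Adding a multiple of one row to another leaves the determinant unchanged.
det(D) = (1)·(-11) = -11

The determinant is -11.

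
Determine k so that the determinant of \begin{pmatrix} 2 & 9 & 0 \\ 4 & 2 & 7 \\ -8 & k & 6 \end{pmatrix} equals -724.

2

Expanding along the row containing k, det(M) is linear in k: det(M) = (-14)·k + (-696).
Set (-14)·k + (-696) = -724  ⇒  (-14)·k = -28  ⇒  k = 2.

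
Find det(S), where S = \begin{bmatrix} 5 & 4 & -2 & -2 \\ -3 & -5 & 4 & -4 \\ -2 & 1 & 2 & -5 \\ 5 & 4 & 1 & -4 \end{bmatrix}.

Expand along row 1:
  + (5) · M_11   where M_11 = det([-5 4 -4; 1 2 -5; 4 1 -4]) = -21
  − (4) · M_12   where M_12 = det([-3 4 -4; -2 2 -5; 5 1 -4]) = -75
  + (-2) · M_13   where M_13 = det([-3 -5 -4; -2 1 -5; 5 4 -4]) = 169
  − (-2) · M_14   where M_14 = det([-3 -5 4; -2 1 2; 5 4 1]) = -91
det = (+1)·(5)·(-21) + (-1)·(4)·(-75) + (+1)·(-2)·(169) + (-1)·(-2)·(-91) = -325

The determinant is -325.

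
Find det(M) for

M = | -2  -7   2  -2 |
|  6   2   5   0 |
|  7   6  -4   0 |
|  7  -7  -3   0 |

Expand along column 4 (it has 3 zeros):
  − (-2) · M_14   where M_14 = det([6 2 5; 7 6 -4; 7 -7 -3]) = -745
det = (-1)·(-2)·(-745) = -1490

-1490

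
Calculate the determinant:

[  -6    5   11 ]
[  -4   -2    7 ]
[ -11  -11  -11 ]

Expand along column 1:
  + (-6) · |-2 7; -11 -11| = (-6)·(22 − (-77)) = -594
  − (-4) · |5 11; -11 -11| = −(-4)·(-55 − (-121)) = 264
  + (-11) · |5 11; -2 7| = (-11)·(35 − (-22)) = -627
Sum: (-594) + (264) + (-627) = -957

The determinant is -957.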